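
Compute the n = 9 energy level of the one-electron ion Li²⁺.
-1.51174 eV

For hydrogen-like ions, the energy levels scale with Z²:
E_n = -13.6057 Z² / n² eV

For Li²⁺ (Z = 3) at n = 9:
E_9 = -13.6057 × 3² / 9²
E_9 = -13.6057 × 9 / 81
E_9 = -122.4513 / 81
E_9 = -1.51174 eV

The energy is 9 times more negative than hydrogen at the same n due to the stronger nuclear charge.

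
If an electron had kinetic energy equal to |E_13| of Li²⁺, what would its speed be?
5.04852e+05 m/s (or 0.17% of c)

The binding energy at n = 13 for Li²⁺ is:
E_13 = -13.6057 × 3²/13² = -0.724563905 eV
|E_13| = 0.724563905 eV

Convert to Joules:
KE = 0.724563905 eV × (1.602177 × 10⁻¹⁹ J/eV) = 1.1608796e-19 J

Using KE = ½mv²:
v = √(2·KE/m_e)
v = √(2 × 1.1608796e-19 J / 9.10938 × 10⁻³¹ kg)
v = 5.04852e+05 m/s

This is approximately 0.17% the speed of light.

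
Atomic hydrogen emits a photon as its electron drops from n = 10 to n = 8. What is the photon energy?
0.0765 eV

The energy levels are E_n = -13.6057 eV / n².

Energy at n = 10: E_10 = -13.6057 / 10² = -0.1360570 eV
Energy at n = 8: E_8 = -13.6057 / 8² = -0.2125891 eV

For emission (electron falling to lower state), the photon energy is:
E_photon = E_10 - E_8 = |-0.1360570 - (-0.2125891)|
E_photon = 0.0765 eV

This energy is carried away by the emitted photon.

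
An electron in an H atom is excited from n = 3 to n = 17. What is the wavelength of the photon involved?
846.500217 nm

First, find the transition energy using E_n = -13.6057 / n² eV:
E_3 = -13.6057 / 3² = -1.5117444444 eV
E_17 = -13.6057 / 17² = -0.0470785467 eV

Photon energy: |ΔE| = |E_17 - E_3| = 1.4646658977 eV

Convert to wavelength using E = hc/λ with hc = 1239.84 eV·nm:
λ = hc/E = 1239.84 eV·nm / 1.4646658977 eV
λ = 846.500217 nm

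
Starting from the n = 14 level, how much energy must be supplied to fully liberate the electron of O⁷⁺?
4.44268 eV

The ionization energy is the energy needed to remove the electron completely (n → ∞).

For a hydrogen-like ion with Z = 8, E_n = -13.6057 Z² / n² eV.

At n = 14: E_14 = -13.6057 × 8² / 14² = -4.44267755 eV
At n = ∞: E_∞ = 0 eV

Ionization energy = E_∞ - E_14 = 0 - (-4.44267755) = 4.44267755 eV
Ionization energy ≈ 4.44268 eV

This is also called the binding energy of the electron in state n = 14.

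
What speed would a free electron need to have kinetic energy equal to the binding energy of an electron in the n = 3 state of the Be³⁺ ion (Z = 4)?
2.9169e+06 m/s (or 0.972981% of c)

The binding energy at n = 3 for Be³⁺ is:
E_3 = -13.6057 × 4²/3² = -24.18791111 eV
|E_3| = 24.18791111 eV

Convert to Joules:
KE = 24.18791111 eV × (1.602177 × 10⁻¹⁹ J/eV) = 3.875331e-18 J

Using KE = ½mv²:
v = √(2·KE/m_e)
v = √(2 × 3.875331e-18 J / 9.10938 × 10⁻³¹ kg)
v = 2.9169e+06 m/s

This is approximately 0.972981% the speed of light.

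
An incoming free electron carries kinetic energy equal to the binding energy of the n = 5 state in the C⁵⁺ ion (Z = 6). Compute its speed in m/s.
2.62523e+06 m/s (or 0.876% of c)

The binding energy at n = 5 for C⁵⁺ is:
E_5 = -13.6057 × 6²/5² = -19.5922080 eV
|E_5| = 19.5922080 eV

Convert to Joules:
KE = 19.5922080 eV × (1.602177 × 10⁻¹⁹ J/eV) = 3.1390185e-18 J

Using KE = ½mv²:
v = √(2·KE/m_e)
v = √(2 × 3.1390185e-18 J / 9.10938 × 10⁻³¹ kg)
v = 2.62523e+06 m/s

This is approximately 0.876% the speed of light.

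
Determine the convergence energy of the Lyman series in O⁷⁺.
870.765 eV

The series limit corresponds to the transition from n = ∞ to n = 1.
This is the highest energy (shortest wavelength) transition in the Lyman series.

E_∞ = 0 eV
E_1 = -13.6057 × 8² / 1² = -870.765 eV

Energy at series limit:
ΔE = E_∞ - E_1 = 0 - (-870.765) = 870.765 eV

This energy equals the ionization energy from the n = 1 state of O⁷⁺.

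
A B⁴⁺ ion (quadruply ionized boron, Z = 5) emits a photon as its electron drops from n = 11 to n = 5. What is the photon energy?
10.794605 eV

The energy levels are E_n = -13.6057 Z² eV / n².

Energy at n = 11: E_11 = -13.6057 × 5² / 11² = -2.811095041 eV
Energy at n = 5: E_5 = -13.6057 × 5² / 5² = -13.605700000 eV

For emission (electron falling to lower state), the photon energy is:
E_photon = E_11 - E_5 = |-2.811095041 - (-13.605700000)|
E_photon = 10.794605 eV

This energy is carried away by the emitted photon.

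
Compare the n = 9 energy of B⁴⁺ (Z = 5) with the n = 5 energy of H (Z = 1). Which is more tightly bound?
B⁴⁺ at n = 9 (E = -4.199 eV)

Using E_n = -13.6057 Z² / n² eV:

B⁴⁺ (Z = 5) at n = 9:
E = -13.6057 × 5² / 9² = -13.6057 × 25 / 81 = -4.199290 eV

H (Z = 1) at n = 5:
E = -13.6057 × 1² / 5² = -13.6057 × 1 / 25 = -0.544228 eV

Since -4.199290 eV < -0.544228 eV,
B⁴⁺ at n = 9 is more tightly bound (requires more energy to ionize).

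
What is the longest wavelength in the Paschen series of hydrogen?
1874.603 nm

The longest wavelength corresponds to the smallest energy transition in the series.
The Paschen series has all transitions ending at n_f = 3.

For H, the first line (α-line) is the jump from n = 4 to n = 3:
E_4 = -13.6057 / 4² = -0.850356250 eV
E_3 = -13.6057 / 3² = -1.511744444 eV
ΔE = E_4 - E_3 = 0.661388194 eV

λ = hc/E = 1239.84 eV·nm / 0.661388194 eV
λ = 1874.603 nm

This is the α-line of the Paschen series in H.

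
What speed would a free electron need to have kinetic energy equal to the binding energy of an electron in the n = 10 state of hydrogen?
2.188e+05 m/s (or 0.07297% of c)

The binding energy at n = 10 for hydrogen is:
E_10 = -13.6057/10² = -0.1360570 eV
|E_10| = 0.1360570 eV

Convert to Joules:
KE = 0.1360570 eV × (1.602177 × 10⁻¹⁹ J/eV) = 2.17987e-20 J

Using KE = ½mv²:
v = √(2·KE/m_e)
v = √(2 × 2.17987e-20 J / 9.10938 × 10⁻³¹ kg)
v = 2.188e+05 m/s

This is approximately 0.07297% the speed of light.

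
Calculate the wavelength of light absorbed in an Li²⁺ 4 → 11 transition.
186.689 nm

First, find the transition energy using E_n = -13.6057 Z² / n² eV:
E_4 = -13.6057 × 3² / 4² = -7.6532063 eV
E_11 = -13.6057 × 3² / 11² = -1.0119942 eV

Photon energy: |ΔE| = |E_11 - E_4| = 6.6412121 eV

Convert to wavelength using E = hc/λ with hc = 1239.84 eV·nm:
λ = hc/E = 1239.84 eV·nm / 6.6412121 eV
λ = 186.689 nm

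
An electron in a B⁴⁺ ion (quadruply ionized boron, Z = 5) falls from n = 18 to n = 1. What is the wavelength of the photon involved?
3.6563 nm

First, find the transition energy using E_n = -13.6057 Z² / n² eV:
E_18 = -13.6057 × 5² / 18² = -1.049823 eV
E_1 = -13.6057 × 5² / 1² = -340.142500 eV

Photon energy: |ΔE| = |E_1 - E_18| = 339.092677 eV

Convert to wavelength using E = hc/λ with hc = 1239.84 eV·nm:
λ = hc/E = 1239.84 eV·nm / 339.092677 eV
λ = 3.6563 nm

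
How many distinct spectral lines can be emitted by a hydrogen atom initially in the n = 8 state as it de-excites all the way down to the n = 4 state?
10

The electron can occupy levels n = 4, 5, ..., 8 during de-excitation — that is m = 8 - 4 + 1 = 5 distinct levels.

The number of distinct spectral lines equals the number of ways to choose 2 of these m levels (each pair gives one possible emission transition):

Number of lines = m(m-1)/2 = 5×4/2 = 10

These correspond to all possible transitions between the 5 levels:
8 → 7, 8 → 6, 8 → 5, 8 → 4, 7 → 6, 7 → 5, 7 → 4, 6 → 5...

Each transition produces a photon with a unique energy (and thus wavelength). This count does not depend on Z.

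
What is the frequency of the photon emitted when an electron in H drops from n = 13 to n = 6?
7.19e+13 Hz

First, find the transition energy:
E_13 = -13.6057 / 13² = -0.08050710 eV
E_6 = -13.6057 / 6² = -0.37793611 eV
|ΔE| = |E_6 - E_13| = 0.29742901 eV

Convert to Joules: E = 0.29742901 eV × (1.602177 × 10⁻¹⁹ J/eV) = 4.7653e-20 J

Using E = hf:
f = E/h = 4.7653e-20 J / (6.62607 × 10⁻³⁴ J·s)
f = 7.19e+13 Hz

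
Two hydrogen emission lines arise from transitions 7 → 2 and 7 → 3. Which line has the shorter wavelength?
7 → 2

Calculate the energy for each transition:

Transition 7 → 2:
ΔE₁ = |E_2 - E_7| = |-13.6057/2² - (-13.6057/7²)|
ΔE₁ = |-3.4014250000 - (-0.2776673469)| = 3.1237577 eV

Transition 7 → 3:
ΔE₂ = |E_3 - E_7| = |-13.6057/3² - (-13.6057/7²)|
ΔE₂ = |-1.5117444444 - (-0.2776673469)| = 1.2340771 eV

Since 3.1237577 eV > 1.2340771 eV, the transition 7 → 2 emits the more energetic photon.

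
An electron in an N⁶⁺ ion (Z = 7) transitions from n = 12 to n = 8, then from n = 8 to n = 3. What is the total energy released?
69.446 eV

The energy levels of N⁶⁺ are E_n = -13.6057 × 7² / n² eV.

First transition (12 → 8):
ΔE₁ = |E_8 - E_12|
ΔE₁ = |-10.416864063 - (-4.629717361)| = 5.787147 eV

Second transition (8 → 3):
ΔE₂ = |E_3 - E_8|
ΔE₂ = |-74.075477778 - (-10.416864063)| = 63.658614 eV

Total energy released:
E_total = ΔE₁ + ΔE₂ = 5.787147 + 63.658614 = 69.446 eV

Note: This equals the direct transition 12 → 3: 69.446 eV ✓
Energy is conserved regardless of the path taken.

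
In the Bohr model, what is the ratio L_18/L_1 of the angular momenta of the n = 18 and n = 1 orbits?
18.000000

In the Bohr model, L_n = nℏ, so the ratio is purely the ratio of quantum numbers:

L_18/L_1 = 18ℏ / 1ℏ = 18/1 = 18.000000

The angular momentum scales linearly with n.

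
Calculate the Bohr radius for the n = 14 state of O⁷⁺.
1.2965 nm (or 12.9648 Å)

The Bohr radius formula is:
r_n = n² a₀ / Z

where a₀ = 0.0529177 nm is the Bohr radius.

For O⁷⁺ (Z = 8) at n = 14:
r_14 = 14² × 0.0529177 nm / 8
r_14 = 196 × 0.0529177 nm / 8
r_14 = 10.37187 nm / 8
r_14 = 1.2965 nm

The electron orbits at approximately 1.2965 nm from the nucleus.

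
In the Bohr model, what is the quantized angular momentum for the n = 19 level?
2.00e-33 J·s (or 19ℏ)

In the Bohr model, angular momentum is quantized:
L = nℏ

where ℏ = h/(2π) = 1.0546e-34 J·s

For n = 19:
L = 19 × 1.0546e-34 J·s
L = 2.00e-33 J·s

This can also be written as L = 19ℏ.
The angular momentum is an integer multiple of the reduced Planck constant.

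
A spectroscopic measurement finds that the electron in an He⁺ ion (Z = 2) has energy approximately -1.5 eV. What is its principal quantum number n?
n = 6

The exact energy levels follow E_n = -13.6057 Z² / n² eV with Z = 2.

The measured value (-1.5 eV) is reported to only 2 significant figures, so we must test candidate n values and see which one matches to that precision.

Candidate energies:
  n = 4:  E = -13.6057 × 2² / 4² = -3.40143 eV
  n = 5:  E = -13.6057 × 2² / 5² = -2.17691 eV
  n = 6:  E = -13.6057 × 2² / 6² = -1.51174 eV  ← matches
  n = 7:  E = -13.6057 × 2² / 7² = -1.11067 eV
  n = 8:  E = -13.6057 × 2² / 8² = -0.85036 eV

Checking against the measurement of -1.5 eV (2 sig figs), only n = 6 agrees:
E_6 = -1.51174 eV, which rounds to -1.5 eV ✓

Therefore n = 6.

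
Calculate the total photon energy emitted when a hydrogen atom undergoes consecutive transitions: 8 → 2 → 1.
13.393 eV

The energy levels of hydrogen are E_n = -13.6057 / n² eV.

First transition (8 → 2):
ΔE₁ = |E_2 - E_8|
ΔE₁ = |-3.401425000 - (-0.212589063)| = 3.188836 eV

Second transition (2 → 1):
ΔE₂ = |E_1 - E_2|
ΔE₂ = |-13.605700000 - (-3.401425000)| = 10.204275 eV

Total energy released:
E_total = ΔE₁ + ΔE₂ = 3.188836 + 10.204275 = 13.393 eV

Note: This equals the direct transition 8 → 1: 13.393 eV ✓
Energy is conserved regardless of the path taken.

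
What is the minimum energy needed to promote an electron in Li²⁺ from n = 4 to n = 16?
7.1749 eV

The energy levels of a hydrogen-like atom are E_n = -13.6057 Z² eV / n².

Energy at n = 4: E_4 = -13.6057 × 3² / 4² = -7.6532063 eV
Energy at n = 16: E_16 = -13.6057 × 3² / 16² = -0.4783254 eV

The excitation energy is the difference:
ΔE = E_16 - E_4
ΔE = -0.4783254 - (-7.6532063)
ΔE = 7.1749 eV

Since this is positive, energy must be absorbed (photon absorption).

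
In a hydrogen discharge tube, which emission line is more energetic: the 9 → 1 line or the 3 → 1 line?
9 → 1

Calculate the energy for each transition:

Transition 9 → 1:
ΔE₁ = |E_1 - E_9| = |-13.6057/1² - (-13.6057/9²)|
ΔE₁ = |-13.60570000000 - (-0.16797160494)| = 13.43772840 eV

Transition 3 → 1:
ΔE₂ = |E_1 - E_3| = |-13.6057/1² - (-13.6057/3²)|
ΔE₂ = |-13.60570000000 - (-1.51174444444)| = 12.09395556 eV

Since 13.43772840 eV > 12.09395556 eV, the transition 9 → 1 emits the more energetic photon.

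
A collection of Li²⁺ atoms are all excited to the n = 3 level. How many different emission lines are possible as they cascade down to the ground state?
3

The electron can occupy levels n = 1, 2, ..., 3 during de-excitation — that is m = 3 - 1 + 1 = 3 distinct levels.

The number of distinct spectral lines equals the number of ways to choose 2 of these m levels (each pair gives one possible emission transition):

Number of lines = m(m-1)/2 = 3×2/2 = 3

These correspond to all possible transitions between the 3 levels:
3 → 2, 3 → 1, 2 → 1

Each transition produces a photon with a unique energy (and thus wavelength). This count does not depend on Z.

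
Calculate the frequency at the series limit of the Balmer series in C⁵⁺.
2.96e+16 Hz

The series limit corresponds to the transition from n = ∞ to n = 2.
This is the highest energy (shortest wavelength) transition in the Balmer series.

E_∞ = 0 eV
E_2 = -13.6057 × 6² / 2² = -122.45130 eV

Energy at series limit:
ΔE = E_∞ - E_2 = 0 - (-122.45130) = 122.45130 eV
E = 122.45130 eV × (1.602177 × 10⁻¹⁹ J/eV) = 1.9619e-17 J
f = E/h = 1.9619e-17 J / (6.62607 × 10⁻³⁴ J·s) = 2.96e+16 Hz

This energy equals the ionization energy from the n = 2 state of C⁵⁺.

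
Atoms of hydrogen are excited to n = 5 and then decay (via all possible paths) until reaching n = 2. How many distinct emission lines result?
6

The electron can occupy levels n = 2, 3, ..., 5 during de-excitation — that is m = 5 - 2 + 1 = 4 distinct levels.

The number of distinct spectral lines equals the number of ways to choose 2 of these m levels (each pair gives one possible emission transition):

Number of lines = m(m-1)/2 = 4×3/2 = 6

These correspond to all possible transitions between the 4 levels:
5 → 4, 5 → 3, 5 → 2, 4 → 3, 4 → 2, 3 → 2

Each transition produces a photon with a unique energy (and thus wavelength). This count does not depend on Z.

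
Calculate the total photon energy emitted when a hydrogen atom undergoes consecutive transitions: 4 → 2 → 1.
12.755344 eV

The energy levels of hydrogen are E_n = -13.6057 / n² eV.

First transition (4 → 2):
ΔE₁ = |E_2 - E_4|
ΔE₁ = |-3.401425000000 - (-0.850356250000)| = 2.551068750 eV

Second transition (2 → 1):
ΔE₂ = |E_1 - E_2|
ΔE₂ = |-13.605700000000 - (-3.401425000000)| = 10.204275000 eV

Total energy released:
E_total = ΔE₁ + ΔE₂ = 2.551068750 + 10.204275000 = 12.755344 eV

Note: This equals the direct transition 4 → 1: 12.755344 eV ✓
Energy is conserved regardless of the path taken.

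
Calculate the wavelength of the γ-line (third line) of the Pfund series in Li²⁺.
415.39151 nm

The lines of a series are numbered from the longest wavelength (smallest ΔE) outward; the third line is the transition from n = n_f + 3 to n_f.
The Pfund series has all transitions ending at n_f = 5.

For Li²⁺ (Z = 3), the third line (γ-line) is the jump from n = 8 to n = 5:
E_8 = -13.6057 × 3² / 8² = -1.913301563 eV
E_5 = -13.6057 × 3² / 5² = -4.898052000 eV
ΔE = E_8 - E_5 = 2.984750437 eV

λ = hc/E = 1239.84 eV·nm / 2.984750437 eV
λ = 415.39151 nm

This is the γ-line of the Pfund series in Li²⁺.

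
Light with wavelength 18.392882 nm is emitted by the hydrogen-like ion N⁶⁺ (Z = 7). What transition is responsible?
n = 10 → n = 3

First, find the photon energy from the wavelength (hc = 1239.84 eV·nm):
E = hc/λ = 1239.84 eV·nm / 18.392882 nm = 67.408686 eV

The energy levels of N⁶⁺ satisfy E_n = -13.6057 × 7² / n² eV, so an emission n_i → n_f releases
ΔE = 13.6057 × 7² × (1/n_f² − 1/n_i²) eV.

Setting ΔE equal to the photon energy:
1/n_f² − 1/n_i² = 67.408686 / (13.6057 × 7²) = 0.10111111

Since 1/n_i² must be positive, we need 1/n_f² > 0.10111111, i.e. n_f ≤ 3. For each allowed n_f, solve n_i = (1/n_f² − 0.10111111)^(−1/2) and check whether it is a whole number:
  n_f = 1: 1/n_i² = 1.00000000 − 0.10111111 = 0.89888889 → n_i = 1.055  (not an integer) ✗
  n_f = 2: 1/n_i² = 0.25000000 − 0.10111111 = 0.14888889 → n_i = 2.592  (not an integer) ✗
  n_f = 3: 1/n_i² = 0.11111111 − 0.10111111 = 0.01000000 → n_i = 10.000  → integer, n_i = 10 ✓

Only n_f = 3 gives an integer upper level, n_i = 10.

The transition is from n = 10 to n = 3 (emission).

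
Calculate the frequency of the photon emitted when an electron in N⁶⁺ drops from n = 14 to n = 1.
1.60e+17 Hz

First, find the transition energy:
E_14 = -13.6057 × 7² / 14² = -3.4014250 eV
E_1 = -13.6057 × 7² / 1² = -666.6793000 eV
|ΔE| = |E_1 - E_14| = 663.2778750 eV

Convert to Joules: E = 663.2778750 eV × (1.602177 × 10⁻¹⁹ J/eV) = 1.0627e-16 J

Using E = hf:
f = E/h = 1.0627e-16 J / (6.62607 × 10⁻³⁴ J·s)
f = 1.60e+17 Hz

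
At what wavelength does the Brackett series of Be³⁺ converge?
91.13 nm

The series limit corresponds to the transition from n = ∞ to n = 4.
This is the highest energy (shortest wavelength) transition in the Brackett series.

E_∞ = 0 eV
E_4 = -13.6057 × 4² / 4² = -13.6057 eV

Energy at series limit:
ΔE = E_∞ - E_4 = 0 - (-13.6057) = 13.6057 eV
λ = hc/E = 1239.84 eV·nm / 13.6057 eV = 91.13 nm

This energy equals the ionization energy from the n = 4 state of Be³⁺.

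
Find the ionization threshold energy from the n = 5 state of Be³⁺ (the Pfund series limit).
8.7076 eV

The series limit corresponds to the transition from n = ∞ to n = 5.
This is the highest energy (shortest wavelength) transition in the Pfund series.

E_∞ = 0 eV
E_5 = -13.6057 × 4² / 5² = -8.7076 eV

Energy at series limit:
ΔE = E_∞ - E_5 = 0 - (-8.7076) = 8.7076 eV

This energy equals the ionization energy from the n = 5 state of Be³⁺.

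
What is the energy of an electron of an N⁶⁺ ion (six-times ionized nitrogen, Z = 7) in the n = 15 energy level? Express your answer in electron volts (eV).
-2.96302 eV

The energy levels of a hydrogen-like atom are given by:
E_n = -13.6057 Z² / n² eV  (with Z = 7 for N⁶⁺)

For n = 15:
E_15 = -13.6057 × 7² / 15²
E_15 = -13.6057 × 49 / 225
E_15 = -2.96302 eV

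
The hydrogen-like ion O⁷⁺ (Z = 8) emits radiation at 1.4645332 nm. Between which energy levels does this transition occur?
n = 6 → n = 1

First, find the photon energy from the wavelength (hc = 1239.84 eV·nm):
E = hc/λ = 1239.84 eV·nm / 1.4645332 nm = 846.57692 eV

The energy levels of O⁷⁺ satisfy E_n = -13.6057 × 8² / n² eV, so an emission n_i → n_f releases
ΔE = 13.6057 × 8² × (1/n_f² − 1/n_i²) eV.

Setting ΔE equal to the photon energy:
1/n_f² − 1/n_i² = 846.57692 / (13.6057 × 8²) = 0.97222226

Since 1/n_i² must be positive, we need 1/n_f² > 0.97222226, i.e. n_f ≤ 1. For each allowed n_f, solve n_i = (1/n_f² − 0.97222226)^(−1/2) and check whether it is a whole number:
  n_f = 1: 1/n_i² = 1.00000000 − 0.97222226 = 0.02777774 → n_i = 6.000  → integer, n_i = 6 ✓

Only n_f = 1 gives an integer upper level, n_i = 6.

The transition is from n = 6 to n = 1 (emission).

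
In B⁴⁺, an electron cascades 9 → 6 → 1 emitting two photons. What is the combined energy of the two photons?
335.943 eV

The energy levels of B⁴⁺ are E_n = -13.6057 × 5² / n² eV.

First transition (9 → 6):
ΔE₁ = |E_6 - E_9|
ΔE₁ = |-9.448402778 - (-4.199290123)| = 5.249113 eV

Second transition (6 → 1):
ΔE₂ = |E_1 - E_6|
ΔE₂ = |-340.142500000 - (-9.448402778)| = 330.694097 eV

Total energy released:
E_total = ΔE₁ + ΔE₂ = 5.249113 + 330.694097 = 335.943 eV

Note: This equals the direct transition 9 → 1: 335.943 eV ✓
Energy is conserved regardless of the path taken.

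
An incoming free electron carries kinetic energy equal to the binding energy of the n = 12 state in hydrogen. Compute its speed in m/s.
1.82e+05 m/s (or 0.06081% of c)

The binding energy at n = 12 for hydrogen is:
E_12 = -13.6057/12² = -0.0944840 eV
|E_12| = 0.0944840 eV

Convert to Joules:
KE = 0.0944840 eV × (1.602177 × 10⁻¹⁹ J/eV) = 1.5138e-20 J

Using KE = ½mv²:
v = √(2·KE/m_e)
v = √(2 × 1.5138e-20 J / 9.10938 × 10⁻³¹ kg)
v = 1.82e+05 m/s

This is approximately 0.06081% the speed of light.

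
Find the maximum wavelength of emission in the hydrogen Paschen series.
1874.60 nm

The longest wavelength corresponds to the smallest energy transition in the series.
The Paschen series has all transitions ending at n_f = 3.

For H, the first line (α-line) is the jump from n = 4 to n = 3:
E_4 = -13.6057 / 4² = -0.85035625 eV
E_3 = -13.6057 / 3² = -1.51174444 eV
ΔE = E_4 - E_3 = 0.66138819 eV

λ = hc/E = 1239.84 eV·nm / 0.66138819 eV
λ = 1874.60 nm

This is the α-line of the Paschen series in H.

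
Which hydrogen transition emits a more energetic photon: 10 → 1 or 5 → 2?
10 → 1

Calculate the energy for each transition:

Transition 10 → 1:
ΔE₁ = |E_1 - E_10| = |-13.6057/1² - (-13.6057/10²)|
ΔE₁ = |-13.605700000000 - (-0.136057000000)| = 13.469643000 eV

Transition 5 → 2:
ΔE₂ = |E_2 - E_5| = |-13.6057/2² - (-13.6057/5²)|
ΔE₂ = |-3.401425000000 - (-0.544228000000)| = 2.857197000 eV

Since 13.469643000 eV > 2.857197000 eV, the transition 10 → 1 emits the more energetic photon.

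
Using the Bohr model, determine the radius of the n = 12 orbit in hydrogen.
7.6202 nm (or 76.2015 Å)

The Bohr radius formula is:
r_n = n² a₀ / Z

where a₀ = 0.0529177 nm is the Bohr radius.

For H (Z = 1) at n = 12:
r_12 = 12² × 0.0529177 nm / 1
r_12 = 144 × 0.0529177 nm / 1
r_12 = 7.62015 nm / 1
r_12 = 7.6202 nm

The electron orbits at approximately 7.6202 nm from the nucleus.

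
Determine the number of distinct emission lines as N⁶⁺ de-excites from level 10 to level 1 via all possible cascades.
45

The electron can occupy levels n = 1, 2, ..., 10 during de-excitation — that is m = 10 - 1 + 1 = 10 distinct levels.

The number of distinct spectral lines equals the number of ways to choose 2 of these m levels (each pair gives one possible emission transition):

Number of lines = m(m-1)/2 = 10×9/2 = 45

These correspond to all possible transitions between the 10 levels:
10 → 9, 10 → 8, 10 → 7, 10 → 6, 10 → 5, 10 → 4, 10 → 3, 10 → 2...

Each transition produces a photon with a unique energy (and thus wavelength). This count does not depend on Z.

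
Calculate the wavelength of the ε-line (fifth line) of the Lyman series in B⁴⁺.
3.749 nm

The lines of a series are numbered from the longest wavelength (smallest ΔE) outward; the fifth line is the transition from n = n_f + 5 to n_f.
The Lyman series has all transitions ending at n_f = 1.

For B⁴⁺ (Z = 5), the fifth line (ε-line) is the jump from n = 6 to n = 1:
E_6 = -13.6057 × 5² / 6² = -9.44840 eV
E_1 = -13.6057 × 5² / 1² = -340.14250 eV
ΔE = E_6 - E_1 = 330.69410 eV

λ = hc/E = 1239.84 eV·nm / 330.69410 eV
λ = 3.749 nm

This is the ε-line of the Lyman series in B⁴⁺.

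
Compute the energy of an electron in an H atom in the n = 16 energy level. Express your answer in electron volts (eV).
-0.05 eV

The energy levels of a hydrogen-like atom are given by:
E_n = -13.6057 eV / n²

For n = 16:
E_16 = -13.6057 eV / 16²
E_16 = -13.6057 eV / 256
E_16 = -0.05 eV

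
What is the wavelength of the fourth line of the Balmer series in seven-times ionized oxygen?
6.407 nm

The lines of a series are numbered from the longest wavelength (smallest ΔE) outward; the fourth line is the transition from n = n_f + 4 to n_f.
The Balmer series has all transitions ending at n_f = 2.

For O⁷⁺ (Z = 8), the fourth line (δ-line) is the jump from n = 6 to n = 2:
E_6 = -13.6057 × 8² / 6² = -24.18791 eV
E_2 = -13.6057 × 8² / 2² = -217.69120 eV
ΔE = E_6 - E_2 = 193.50329 eV

λ = hc/E = 1239.84 eV·nm / 193.50329 eV
λ = 6.407 nm

This is the δ-line of the Balmer series in O⁷⁺.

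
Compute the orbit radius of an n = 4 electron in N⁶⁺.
0.1210 nm (or 1.2095 Å)

The Bohr radius formula is:
r_n = n² a₀ / Z

where a₀ = 0.0529177 nm is the Bohr radius.

For N⁶⁺ (Z = 7) at n = 4:
r_4 = 4² × 0.0529177 nm / 7
r_4 = 16 × 0.0529177 nm / 7
r_4 = 0.84668 nm / 7
r_4 = 0.1210 nm

The electron orbits at approximately 0.1210 nm from the nucleus.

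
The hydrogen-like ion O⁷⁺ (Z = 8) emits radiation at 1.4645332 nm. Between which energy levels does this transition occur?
n = 6 → n = 1

First, find the photon energy from the wavelength (hc = 1239.84 eV·nm):
E = hc/λ = 1239.84 eV·nm / 1.4645332 nm = 846.57692 eV

The energy levels of O⁷⁺ satisfy E_n = -13.6057 × 8² / n² eV, so an emission n_i → n_f releases
ΔE = 13.6057 × 8² × (1/n_f² − 1/n_i²) eV.

Setting ΔE equal to the photon energy:
1/n_f² − 1/n_i² = 846.57692 / (13.6057 × 8²) = 0.97222226

Since 1/n_i² must be positive, we need 1/n_f² > 0.97222226, i.e. n_f ≤ 1. For each allowed n_f, solve n_i = (1/n_f² − 0.97222226)^(−1/2) and check whether it is a whole number:
  n_f = 1: 1/n_i² = 1.00000000 − 0.97222226 = 0.02777774 → n_i = 6.000  → integer, n_i = 6 ✓

Only n_f = 1 gives an integer upper level, n_i = 6.

The transition is from n = 6 to n = 1 (emission).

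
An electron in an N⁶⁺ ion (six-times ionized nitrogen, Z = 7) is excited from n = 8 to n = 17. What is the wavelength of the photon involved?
152.878 nm

First, find the transition energy using E_n = -13.6057 Z² / n² eV:
E_8 = -13.6057 × 7² / 8² = -10.4168641 eV
E_17 = -13.6057 × 7² / 17² = -2.3068488 eV

Photon energy: |ΔE| = |E_17 - E_8| = 8.1100153 eV

Convert to wavelength using E = hc/λ with hc = 1239.84 eV·nm:
λ = hc/E = 1239.84 eV·nm / 8.1100153 eV
λ = 152.878 nm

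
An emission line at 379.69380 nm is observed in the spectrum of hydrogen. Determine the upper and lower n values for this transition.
n = 10 → n = 2

First, find the photon energy from the wavelength (hc = 1239.84 eV·nm):
E = hc/λ = 1239.84 eV·nm / 379.69380 nm = 3.2653680 eV

The energy levels of hydrogen satisfy E_n = -13.6057 / n² eV, so an emission n_i → n_f releases
ΔE = 13.6057 × (1/n_f² − 1/n_i²) eV.

Setting ΔE equal to the photon energy:
1/n_f² − 1/n_i² = 3.2653680 / 13.6057 = 0.24000000

Since 1/n_i² must be positive, we need 1/n_f² > 0.24000000, i.e. n_f ≤ 2. For each allowed n_f, solve n_i = (1/n_f² − 0.24000000)^(−1/2) and check whether it is a whole number:
  n_f = 1: 1/n_i² = 1.00000000 − 0.24000000 = 0.76000000 → n_i = 1.147  (not an integer) ✗
  n_f = 2: 1/n_i² = 0.25000000 − 0.24000000 = 0.01000000 → n_i = 10.000  → integer, n_i = 10 ✓

Only n_f = 2 gives an integer upper level, n_i = 10.

The transition is from n = 10 to n = 2 (emission).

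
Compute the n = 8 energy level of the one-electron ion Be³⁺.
-3.4014 eV

For hydrogen-like ions, the energy levels scale with Z²:
E_n = -13.6057 Z² / n² eV

For Be³⁺ (Z = 4) at n = 8:
E_8 = -13.6057 × 4² / 8²
E_8 = -13.6057 × 16 / 64
E_8 = -217.6912 / 64
E_8 = -3.4014 eV

The energy is 16 times more negative than hydrogen at the same n due to the stronger nuclear charge.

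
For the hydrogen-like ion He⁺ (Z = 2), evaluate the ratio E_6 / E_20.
11.111111

Using E_n = -13.6057 Z² / n² eV with Z = 2:

E_6 = -13.6057 × 2² / 6² = -54.4228 / 36 = -1.511744444444 eV
E_20 = -13.6057 × 2² / 20² = -54.4228 / 400 = -0.136057000000 eV

The ratio is:
E_6/E_20 = (-1.511744444444) / (-0.136057000000)
E_6/E_20 = (-54.4228/36) / (-54.4228/400)
E_6/E_20 = 400/36
E_6/E_20 = 11.111111
(Note: the Z² factors cancel in the ratio.)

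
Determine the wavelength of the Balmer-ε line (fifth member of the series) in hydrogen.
396.906591 nm

The lines of a series are numbered from the longest wavelength (smallest ΔE) outward; the fifth line is the transition from n = n_f + 5 to n_f.
The Balmer series has all transitions ending at n_f = 2.

For H, the fifth line (ε-line) is the jump from n = 7 to n = 2:
E_7 = -13.6057 / 7² = -0.2776673469 eV
E_2 = -13.6057 / 2² = -3.4014250000 eV
ΔE = E_7 - E_2 = 3.1237576531 eV

λ = hc/E = 1239.84 eV·nm / 3.1237576531 eV
λ = 396.906591 nm

This is the ε-line of the Balmer series in H.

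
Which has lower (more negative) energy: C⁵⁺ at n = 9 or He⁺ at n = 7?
C⁵⁺ at n = 9 (E = -6.0470 eV)

Using E_n = -13.6057 Z² / n² eV:

C⁵⁺ (Z = 6) at n = 9:
E = -13.6057 × 6² / 9² = -13.6057 × 36 / 81 = -6.0469778 eV

He⁺ (Z = 2) at n = 7:
E = -13.6057 × 2² / 7² = -13.6057 × 4 / 49 = -1.1106694 eV

Since -6.0469778 eV < -1.1106694 eV,
C⁵⁺ at n = 9 is more tightly bound (requires more energy to ionize).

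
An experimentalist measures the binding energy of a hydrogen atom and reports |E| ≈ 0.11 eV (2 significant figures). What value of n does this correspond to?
n = 11

The exact energy levels follow E_n = -13.6057 eV / n².

The measured value (-0.11 eV) is reported to only 2 significant figures, so we must test candidate n values and see which one matches to that precision.

Candidate energies:
  n = 9:  E = -13.6057/9² = -0.16797 eV
  n = 10:  E = -13.6057/10² = -0.13606 eV
  n = 11:  E = -13.6057/11² = -0.11244 eV  ← matches
  n = 12:  E = -13.6057/12² = -0.09448 eV
  n = 13:  E = -13.6057/13² = -0.08051 eV

Checking against the measurement of -0.11 eV (2 sig figs), only n = 11 agrees:
E_11 = -0.11244 eV, which rounds to -0.11 eV ✓

Therefore n = 11.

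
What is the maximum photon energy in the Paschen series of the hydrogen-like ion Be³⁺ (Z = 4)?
24.1879 eV

The series limit corresponds to the transition from n = ∞ to n = 3.
This is the highest energy (shortest wavelength) transition in the Paschen series.

E_∞ = 0 eV
E_3 = -13.6057 × 4² / 3² = -24.1879 eV

Energy at series limit:
ΔE = E_∞ - E_3 = 0 - (-24.1879) = 24.1879 eV

This energy equals the ionization energy from the n = 3 state of Be³⁺.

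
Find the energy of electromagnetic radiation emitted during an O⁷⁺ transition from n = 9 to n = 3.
86.0015 eV

The energy levels are E_n = -13.6057 Z² eV / n².

Energy at n = 9: E_9 = -13.6057 × 8² / 9² = -10.7501827 eV
Energy at n = 3: E_3 = -13.6057 × 8² / 3² = -96.7516444 eV

For emission (electron falling to lower state), the photon energy is:
E_photon = E_9 - E_3 = |-10.7501827 - (-96.7516444)|
E_photon = 86.0015 eV

This energy is carried away by the emitted photon.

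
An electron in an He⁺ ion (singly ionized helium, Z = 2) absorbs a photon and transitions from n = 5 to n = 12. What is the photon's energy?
1.799 eV

The energy levels of a hydrogen-like atom are E_n = -13.6057 Z² eV / n².

Energy at n = 5: E_5 = -13.6057 × 2² / 5² = -2.176912 eV
Energy at n = 12: E_12 = -13.6057 × 2² / 12² = -0.377936 eV

The excitation energy is the difference:
ΔE = E_12 - E_5
ΔE = -0.377936 - (-2.176912)
ΔE = 1.799 eV

Since this is positive, energy must be absorbed (photon absorption).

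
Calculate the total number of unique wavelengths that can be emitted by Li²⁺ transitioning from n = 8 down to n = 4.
10

The electron can occupy levels n = 4, 5, ..., 8 during de-excitation — that is m = 8 - 4 + 1 = 5 distinct levels.

The number of distinct spectral lines equals the number of ways to choose 2 of these m levels (each pair gives one possible emission transition):

Number of lines = m(m-1)/2 = 5×4/2 = 10

These correspond to all possible transitions between the 5 levels:
8 → 7, 8 → 6, 8 → 5, 8 → 4, 7 → 6, 7 → 5, 7 → 4, 6 → 5...

Each transition produces a photon with a unique energy (and thus wavelength). This count does not depend on Z.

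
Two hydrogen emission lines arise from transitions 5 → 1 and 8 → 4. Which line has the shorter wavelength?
5 → 1

Calculate the energy for each transition:

Transition 5 → 1:
ΔE₁ = |E_1 - E_5| = |-13.6057/1² - (-13.6057/5²)|
ΔE₁ = |-13.6057000000 - (-0.5442280000)| = 13.0614720 eV

Transition 8 → 4:
ΔE₂ = |E_4 - E_8| = |-13.6057/4² - (-13.6057/8²)|
ΔE₂ = |-0.8503562500 - (-0.2125890625)| = 0.6377672 eV

Since 13.0614720 eV > 0.6377672 eV, the transition 5 → 1 emits the more energetic photon.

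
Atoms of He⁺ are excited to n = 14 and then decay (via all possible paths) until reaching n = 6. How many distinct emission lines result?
36

The electron can occupy levels n = 6, 7, ..., 14 during de-excitation — that is m = 14 - 6 + 1 = 9 distinct levels.

The number of distinct spectral lines equals the number of ways to choose 2 of these m levels (each pair gives one possible emission transition):

Number of lines = m(m-1)/2 = 9×8/2 = 36

These correspond to all possible transitions between the 9 levels:
14 → 13, 14 → 12, 14 → 11, 14 → 10, 14 → 9, 14 → 8, 14 → 7, 14 → 6...

Each transition produces a photon with a unique energy (and thus wavelength). This count does not depend on Z.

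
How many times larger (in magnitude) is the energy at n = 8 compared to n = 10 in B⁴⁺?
1.5625

Using E_n = -13.6057 Z² / n² eV with Z = 5:

E_8 = -13.6057 × 5² / 8² = -340.1425 / 64 = -5.31472656 eV
E_10 = -13.6057 × 5² / 10² = -340.1425 / 100 = -3.40142500 eV

The ratio is:
E_8/E_10 = (-5.31472656) / (-3.40142500)
E_8/E_10 = (-340.1425/64) / (-340.1425/100)
E_8/E_10 = 100/64
E_8/E_10 = 1.5625
(Note: the Z² factors cancel in the ratio.)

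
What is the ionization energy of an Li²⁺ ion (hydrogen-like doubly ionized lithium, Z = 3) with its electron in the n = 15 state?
0.544228 eV

The ionization energy is the energy needed to remove the electron completely (n → ∞).

For a hydrogen-like ion with Z = 3, E_n = -13.6057 Z² / n² eV.

At n = 15: E_15 = -13.6057 × 3² / 15² = -0.544228000 eV
At n = ∞: E_∞ = 0 eV

Ionization energy = E_∞ - E_15 = 0 - (-0.544228000) = 0.544228000 eV
Ionization energy ≈ 0.544228 eV

This is also called the binding energy of the electron in state n = 15.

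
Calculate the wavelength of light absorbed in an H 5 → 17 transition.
2493.8979 nm

First, find the transition energy using E_n = -13.6057 / n² eV:
E_5 = -13.6057 / 5² = -0.5442280000 eV
E_17 = -13.6057 / 17² = -0.0470785467 eV

Photon energy: |ΔE| = |E_17 - E_5| = 0.4971494533 eV

Convert to wavelength using E = hc/λ with hc = 1239.84 eV·nm:
λ = hc/E = 1239.84 eV·nm / 0.4971494533 eV
λ = 2493.8979 nm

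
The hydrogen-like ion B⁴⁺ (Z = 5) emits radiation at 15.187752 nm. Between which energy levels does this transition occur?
n = 10 → n = 2

First, find the photon energy from the wavelength (hc = 1239.84 eV·nm):
E = hc/λ = 1239.84 eV·nm / 15.187752 nm = 81.634201 eV

The energy levels of B⁴⁺ satisfy E_n = -13.6057 × 5² / n² eV, so an emission n_i → n_f releases
ΔE = 13.6057 × 5² × (1/n_f² − 1/n_i²) eV.

Setting ΔE equal to the photon energy:
1/n_f² − 1/n_i² = 81.634201 / (13.6057 × 5²) = 0.24000000

Since 1/n_i² must be positive, we need 1/n_f² > 0.24000000, i.e. n_f ≤ 2. For each allowed n_f, solve n_i = (1/n_f² − 0.24000000)^(−1/2) and check whether it is a whole number:
  n_f = 1: 1/n_i² = 1.00000000 − 0.24000000 = 0.76000000 → n_i = 1.147  (not an integer) ✗
  n_f = 2: 1/n_i² = 0.25000000 − 0.24000000 = 0.01000000 → n_i = 10.000  → integer, n_i = 10 ✓

Only n_f = 2 gives an integer upper level, n_i = 10.

The transition is from n = 10 to n = 2 (emission).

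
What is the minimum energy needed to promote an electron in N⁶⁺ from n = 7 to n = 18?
11.548 eV

The energy levels of a hydrogen-like atom are E_n = -13.6057 Z² eV / n².

Energy at n = 7: E_7 = -13.6057 × 7² / 7² = -13.605700 eV
Energy at n = 18: E_18 = -13.6057 × 7² / 18² = -2.057652 eV

The excitation energy is the difference:
ΔE = E_18 - E_7
ΔE = -2.057652 - (-13.605700)
ΔE = 11.548 eV

Since this is positive, energy must be absorbed (photon absorption).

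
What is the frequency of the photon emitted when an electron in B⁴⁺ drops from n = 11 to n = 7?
9.99e+14 Hz

First, find the transition energy:
E_11 = -13.6057 × 5² / 11² = -2.81109504 eV
E_7 = -13.6057 × 5² / 7² = -6.94168367 eV
|ΔE| = |E_7 - E_11| = 4.13058863 eV

Convert to Joules: E = 4.13058863 eV × (1.602177 × 10⁻¹⁹ J/eV) = 6.6179e-19 J

Using E = hf:
f = E/h = 6.6179e-19 J / (6.62607 × 10⁻³⁴ J·s)
f = 9.99e+14 Hz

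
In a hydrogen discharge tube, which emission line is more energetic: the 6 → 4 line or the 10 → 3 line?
10 → 3

Calculate the energy for each transition:

Transition 6 → 4:
ΔE₁ = |E_4 - E_6| = |-13.6057/4² - (-13.6057/6²)|
ΔE₁ = |-0.850356250 - (-0.377936111)| = 0.472420 eV

Transition 10 → 3:
ΔE₂ = |E_3 - E_10| = |-13.6057/3² - (-13.6057/10²)|
ΔE₂ = |-1.511744444 - (-0.136057000)| = 1.375687 eV

Since 1.375687 eV > 0.472420 eV, the transition 10 → 3 emits the more energetic photon.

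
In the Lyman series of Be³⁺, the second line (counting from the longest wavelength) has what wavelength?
6.41 nm

The lines of a series are numbered from the longest wavelength (smallest ΔE) outward; the second line is the transition from n = n_f + 2 to n_f.
The Lyman series has all transitions ending at n_f = 1.

For Be³⁺ (Z = 4), the second line (β-line) is the jump from n = 3 to n = 1:
E_3 = -13.6057 × 4² / 3² = -24.1879 eV
E_1 = -13.6057 × 4² / 1² = -217.6912 eV
ΔE = E_3 - E_1 = 193.5033 eV

λ = hc/E = 1239.84 eV·nm / 193.5033 eV
λ = 6.41 nm

This is the β-line of the Lyman series in Be³⁺.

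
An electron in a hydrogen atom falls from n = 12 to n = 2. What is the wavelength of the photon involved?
374.92051 nm

First, find the transition energy using E_n = -13.6057 / n² eV:
E_12 = -13.6057 / 12² = -0.094484028 eV
E_2 = -13.6057 / 2² = -3.401425000 eV

Photon energy: |ΔE| = |E_2 - E_12| = 3.306940972 eV

Convert to wavelength using E = hc/λ with hc = 1239.84 eV·nm:
λ = hc/E = 1239.84 eV·nm / 3.306940972 eV
λ = 374.92051 nm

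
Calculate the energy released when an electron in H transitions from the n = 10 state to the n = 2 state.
3.265 eV

The energy levels are E_n = -13.6057 eV / n².

Energy at n = 10: E_10 = -13.6057 / 10² = -0.136057 eV
Energy at n = 2: E_2 = -13.6057 / 2² = -3.401425 eV

For emission (electron falling to lower state), the photon energy is:
E_photon = E_10 - E_2 = |-0.136057 - (-3.401425)|
E_photon = 3.265 eV

This energy is carried away by the emitted photon.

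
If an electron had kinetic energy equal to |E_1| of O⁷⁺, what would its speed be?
1.75e+07 m/s (or 5.8378% of c)

The binding energy at n = 1 for O⁷⁺ is:
E_1 = -13.6057 × 8²/1² = -870.764800 eV
|E_1| = 870.764800 eV

Convert to Joules:
KE = 870.764800 eV × (1.602177 × 10⁻¹⁹ J/eV) = 1.3951e-16 J

Using KE = ½mv²:
v = √(2·KE/m_e)
v = √(2 × 1.3951e-16 J / 9.10938 × 10⁻³¹ kg)
v = 1.75e+07 m/s

This is approximately 5.8378% the speed of light.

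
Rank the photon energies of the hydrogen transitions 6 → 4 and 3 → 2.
3 → 2

Calculate the energy for each transition:

Transition 6 → 4:
ΔE₁ = |E_4 - E_6| = |-13.6057/4² - (-13.6057/6²)|
ΔE₁ = |-0.850356250 - (-0.377936111)| = 0.472420 eV

Transition 3 → 2:
ΔE₂ = |E_2 - E_3| = |-13.6057/2² - (-13.6057/3²)|
ΔE₂ = |-3.401425000 - (-1.511744444)| = 1.889681 eV

Since 1.889681 eV > 0.472420 eV, the transition 3 → 2 emits the more energetic photon.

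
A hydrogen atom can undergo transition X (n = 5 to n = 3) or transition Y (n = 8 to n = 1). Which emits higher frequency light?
8 → 1

Calculate the energy for each transition:

Transition 5 → 3:
ΔE₁ = |E_3 - E_5| = |-13.6057/3² - (-13.6057/5²)|
ΔE₁ = |-1.51174444444 - (-0.54422800000)| = 0.96751644 eV

Transition 8 → 1:
ΔE₂ = |E_1 - E_8| = |-13.6057/1² - (-13.6057/8²)|
ΔE₂ = |-13.60570000000 - (-0.21258906250)| = 13.39311094 eV

Since 13.39311094 eV > 0.96751644 eV, the transition 8 → 1 emits the more energetic photon.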